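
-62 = -62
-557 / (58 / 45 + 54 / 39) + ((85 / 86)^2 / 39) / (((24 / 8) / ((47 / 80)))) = -208.34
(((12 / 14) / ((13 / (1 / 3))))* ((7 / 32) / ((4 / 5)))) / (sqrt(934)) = 5* sqrt(934) / 777088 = 0.00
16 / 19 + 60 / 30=2.84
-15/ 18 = -5/ 6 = -0.83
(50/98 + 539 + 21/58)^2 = 2354128656489/8076964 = 291462.07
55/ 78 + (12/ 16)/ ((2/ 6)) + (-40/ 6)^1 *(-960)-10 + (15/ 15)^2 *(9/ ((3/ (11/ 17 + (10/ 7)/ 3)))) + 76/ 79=6397.29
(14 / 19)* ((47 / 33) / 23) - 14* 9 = -1816388 / 14421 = -125.95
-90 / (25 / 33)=-594 / 5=-118.80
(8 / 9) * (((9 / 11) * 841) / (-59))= -6728 / 649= -10.37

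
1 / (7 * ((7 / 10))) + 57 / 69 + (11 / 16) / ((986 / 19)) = 18551479 / 17779552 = 1.04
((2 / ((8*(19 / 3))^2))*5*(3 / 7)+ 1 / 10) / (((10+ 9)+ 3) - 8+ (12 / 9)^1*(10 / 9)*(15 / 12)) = 1109889 / 173048960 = 0.01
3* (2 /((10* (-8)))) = -0.08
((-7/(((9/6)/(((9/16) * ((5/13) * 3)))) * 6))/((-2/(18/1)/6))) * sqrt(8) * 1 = 2835 * sqrt(2)/52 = 77.10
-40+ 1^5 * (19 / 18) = -701 / 18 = -38.94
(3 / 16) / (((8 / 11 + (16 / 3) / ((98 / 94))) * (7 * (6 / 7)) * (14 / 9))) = 2079 / 604672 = 0.00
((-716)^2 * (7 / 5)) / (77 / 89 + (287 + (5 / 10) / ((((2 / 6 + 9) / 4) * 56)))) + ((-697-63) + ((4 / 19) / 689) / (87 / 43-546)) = 17767363225015623244 / 10251120118974345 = 1733.21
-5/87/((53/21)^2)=-735/81461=-0.01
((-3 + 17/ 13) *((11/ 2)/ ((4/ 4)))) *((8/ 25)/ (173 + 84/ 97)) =-93896/ 5481125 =-0.02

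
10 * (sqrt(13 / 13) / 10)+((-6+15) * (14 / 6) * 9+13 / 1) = 203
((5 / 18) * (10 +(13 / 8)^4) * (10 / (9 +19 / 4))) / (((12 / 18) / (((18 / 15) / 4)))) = 1.54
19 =19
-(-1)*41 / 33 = 41 / 33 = 1.24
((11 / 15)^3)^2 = 1771561 / 11390625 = 0.16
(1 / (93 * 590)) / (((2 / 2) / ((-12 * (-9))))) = 18 / 9145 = 0.00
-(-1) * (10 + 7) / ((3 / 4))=68 / 3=22.67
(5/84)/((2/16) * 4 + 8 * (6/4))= 1/210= 0.00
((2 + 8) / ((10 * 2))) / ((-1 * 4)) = -1 / 8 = -0.12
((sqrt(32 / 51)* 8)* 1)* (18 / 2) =96* sqrt(102) / 17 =57.03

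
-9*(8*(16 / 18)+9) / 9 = -145 / 9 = -16.11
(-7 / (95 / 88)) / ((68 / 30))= -924 / 323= -2.86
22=22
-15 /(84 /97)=-485 /28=-17.32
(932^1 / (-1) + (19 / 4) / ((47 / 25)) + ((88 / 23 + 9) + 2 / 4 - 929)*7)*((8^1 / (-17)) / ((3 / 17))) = 63469322 / 3243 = 19571.18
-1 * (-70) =70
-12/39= -4/13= -0.31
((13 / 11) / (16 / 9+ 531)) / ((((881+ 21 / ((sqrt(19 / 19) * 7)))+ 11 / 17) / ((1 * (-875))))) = -5525 / 2518197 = -0.00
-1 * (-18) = 18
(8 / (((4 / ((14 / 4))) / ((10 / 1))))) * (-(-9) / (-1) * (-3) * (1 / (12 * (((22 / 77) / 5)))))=2756.25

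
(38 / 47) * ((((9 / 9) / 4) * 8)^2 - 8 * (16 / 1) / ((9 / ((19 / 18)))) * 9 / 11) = -31160 / 4653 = -6.70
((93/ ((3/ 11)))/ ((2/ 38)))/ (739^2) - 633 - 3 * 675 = -1451583139/ 546121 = -2657.99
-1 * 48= -48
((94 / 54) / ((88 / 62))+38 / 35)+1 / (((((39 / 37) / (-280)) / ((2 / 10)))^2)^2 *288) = 27665.87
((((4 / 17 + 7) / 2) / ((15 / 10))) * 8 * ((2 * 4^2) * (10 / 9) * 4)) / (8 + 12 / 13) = 307.52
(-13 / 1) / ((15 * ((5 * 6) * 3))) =-0.01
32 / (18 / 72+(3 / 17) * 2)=2176 / 41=53.07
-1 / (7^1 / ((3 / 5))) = -3 / 35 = -0.09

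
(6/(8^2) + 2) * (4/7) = 67/56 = 1.20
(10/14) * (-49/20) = -7/4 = -1.75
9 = 9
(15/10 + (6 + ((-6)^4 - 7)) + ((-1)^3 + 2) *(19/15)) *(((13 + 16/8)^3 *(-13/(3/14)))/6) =-88572575/2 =-44286287.50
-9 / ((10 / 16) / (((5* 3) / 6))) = -36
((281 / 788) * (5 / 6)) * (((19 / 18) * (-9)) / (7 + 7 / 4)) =-5339 / 16548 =-0.32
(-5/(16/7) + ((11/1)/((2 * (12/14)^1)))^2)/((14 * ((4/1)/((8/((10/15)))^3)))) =1203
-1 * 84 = -84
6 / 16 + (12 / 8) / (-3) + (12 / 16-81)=-80.38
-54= -54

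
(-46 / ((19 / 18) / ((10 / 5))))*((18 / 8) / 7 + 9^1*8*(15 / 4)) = -3133566 / 133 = -23560.65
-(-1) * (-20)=-20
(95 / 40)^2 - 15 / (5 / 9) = -1367 / 64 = -21.36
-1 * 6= -6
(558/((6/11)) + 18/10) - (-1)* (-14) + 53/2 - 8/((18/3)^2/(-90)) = 10573/10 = 1057.30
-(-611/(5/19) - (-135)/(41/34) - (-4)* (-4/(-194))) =43941203/19885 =2209.77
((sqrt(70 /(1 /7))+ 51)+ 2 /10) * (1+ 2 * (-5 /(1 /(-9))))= 637 * sqrt(10)+ 23296 /5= 6673.57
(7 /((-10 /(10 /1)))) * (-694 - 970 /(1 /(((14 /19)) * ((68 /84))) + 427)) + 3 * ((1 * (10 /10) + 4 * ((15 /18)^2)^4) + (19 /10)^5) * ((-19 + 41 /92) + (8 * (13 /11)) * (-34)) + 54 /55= -524362586161871551 /23460386400000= -22350.98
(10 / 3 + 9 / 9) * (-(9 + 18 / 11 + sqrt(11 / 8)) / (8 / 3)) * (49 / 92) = -74529 / 8096- 637 * sqrt(22) / 2944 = -10.22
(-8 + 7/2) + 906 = 1803/2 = 901.50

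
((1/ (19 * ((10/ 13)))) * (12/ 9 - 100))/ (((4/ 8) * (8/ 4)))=-1924/ 285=-6.75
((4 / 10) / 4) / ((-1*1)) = -1 / 10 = -0.10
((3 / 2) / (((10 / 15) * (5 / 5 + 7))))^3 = 729 / 32768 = 0.02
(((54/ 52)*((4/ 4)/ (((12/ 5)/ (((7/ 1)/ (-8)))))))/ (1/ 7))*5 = -13.25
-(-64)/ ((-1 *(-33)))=64/ 33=1.94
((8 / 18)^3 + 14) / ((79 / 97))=12610 / 729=17.30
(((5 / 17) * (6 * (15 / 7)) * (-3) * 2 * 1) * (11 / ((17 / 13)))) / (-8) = 96525 / 4046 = 23.86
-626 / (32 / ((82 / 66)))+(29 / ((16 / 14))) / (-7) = -14747 / 528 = -27.93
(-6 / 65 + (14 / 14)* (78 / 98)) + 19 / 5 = 14344 / 3185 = 4.50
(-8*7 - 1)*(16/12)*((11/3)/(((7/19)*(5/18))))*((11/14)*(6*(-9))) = 28305288/245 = 115531.79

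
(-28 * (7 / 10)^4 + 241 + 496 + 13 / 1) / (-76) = -1858193 / 190000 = -9.78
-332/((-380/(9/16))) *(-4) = -747/380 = -1.97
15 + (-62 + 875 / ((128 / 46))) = 267.45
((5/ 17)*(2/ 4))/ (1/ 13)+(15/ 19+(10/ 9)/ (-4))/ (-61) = 337520/ 177327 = 1.90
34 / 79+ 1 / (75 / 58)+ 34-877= -4987643 / 5925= -841.80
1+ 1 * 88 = 89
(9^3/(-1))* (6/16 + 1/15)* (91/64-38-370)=335124459/2560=130907.99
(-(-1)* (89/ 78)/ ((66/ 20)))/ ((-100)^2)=89/ 2574000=0.00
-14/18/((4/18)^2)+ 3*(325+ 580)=10797/4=2699.25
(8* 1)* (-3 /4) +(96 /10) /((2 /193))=4602 /5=920.40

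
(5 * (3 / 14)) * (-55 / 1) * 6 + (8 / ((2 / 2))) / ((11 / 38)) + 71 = -19630 / 77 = -254.94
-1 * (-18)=18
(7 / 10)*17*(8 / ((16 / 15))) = 357 / 4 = 89.25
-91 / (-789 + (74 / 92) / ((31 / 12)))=64883 / 562335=0.12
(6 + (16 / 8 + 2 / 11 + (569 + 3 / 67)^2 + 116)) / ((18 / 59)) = 1061790.68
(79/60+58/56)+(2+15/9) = 632/105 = 6.02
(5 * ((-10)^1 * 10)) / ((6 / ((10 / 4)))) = -625 / 3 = -208.33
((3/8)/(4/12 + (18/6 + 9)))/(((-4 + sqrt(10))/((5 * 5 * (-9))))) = 8.17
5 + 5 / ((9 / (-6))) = 5 / 3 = 1.67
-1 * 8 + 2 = -6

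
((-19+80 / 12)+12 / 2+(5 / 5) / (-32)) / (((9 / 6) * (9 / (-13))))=7943 / 1296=6.13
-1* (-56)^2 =-3136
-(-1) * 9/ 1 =9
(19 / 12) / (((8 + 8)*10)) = 19 / 1920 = 0.01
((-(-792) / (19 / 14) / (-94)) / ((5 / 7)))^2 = 1506060864 / 19936225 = 75.54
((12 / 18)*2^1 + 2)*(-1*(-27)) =90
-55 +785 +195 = 925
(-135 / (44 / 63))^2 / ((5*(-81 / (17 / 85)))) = -35721 / 1936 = -18.45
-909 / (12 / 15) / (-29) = 4545 / 116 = 39.18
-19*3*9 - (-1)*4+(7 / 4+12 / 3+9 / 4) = -501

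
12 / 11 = 1.09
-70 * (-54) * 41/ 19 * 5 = 774900/ 19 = 40784.21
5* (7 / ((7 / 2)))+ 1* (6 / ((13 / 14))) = 214 / 13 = 16.46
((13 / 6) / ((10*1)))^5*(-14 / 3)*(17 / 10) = -44183867 / 11664000000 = -0.00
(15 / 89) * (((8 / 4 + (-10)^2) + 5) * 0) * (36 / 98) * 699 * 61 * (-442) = 0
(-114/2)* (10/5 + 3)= -285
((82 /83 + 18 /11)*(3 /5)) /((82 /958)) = 3443052 /187165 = 18.40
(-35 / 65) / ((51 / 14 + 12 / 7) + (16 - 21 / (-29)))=-0.02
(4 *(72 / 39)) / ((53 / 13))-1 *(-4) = 308 / 53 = 5.81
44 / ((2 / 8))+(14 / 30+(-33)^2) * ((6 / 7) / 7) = 75804 / 245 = 309.40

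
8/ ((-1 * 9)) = -0.89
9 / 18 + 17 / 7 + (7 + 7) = 237 / 14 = 16.93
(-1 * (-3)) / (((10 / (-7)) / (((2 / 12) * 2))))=-7 / 10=-0.70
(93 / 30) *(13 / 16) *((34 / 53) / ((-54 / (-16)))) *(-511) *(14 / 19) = -24506027 / 135945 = -180.26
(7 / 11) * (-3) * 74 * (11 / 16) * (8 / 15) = -259 / 5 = -51.80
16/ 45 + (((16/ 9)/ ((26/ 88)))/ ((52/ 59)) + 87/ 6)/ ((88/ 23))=7936759/ 1338480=5.93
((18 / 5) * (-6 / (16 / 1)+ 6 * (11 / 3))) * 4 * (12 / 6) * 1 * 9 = 28026 / 5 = 5605.20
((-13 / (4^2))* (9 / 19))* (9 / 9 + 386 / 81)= -6071 / 2736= -2.22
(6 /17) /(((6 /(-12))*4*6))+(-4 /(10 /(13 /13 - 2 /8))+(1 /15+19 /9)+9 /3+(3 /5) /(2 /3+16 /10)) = 7823 /1530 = 5.11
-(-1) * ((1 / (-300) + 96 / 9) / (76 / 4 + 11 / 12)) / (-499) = -3199 / 2981525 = -0.00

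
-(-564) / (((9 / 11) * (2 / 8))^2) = 363968 / 27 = 13480.30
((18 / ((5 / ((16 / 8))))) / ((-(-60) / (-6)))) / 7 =-18 / 175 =-0.10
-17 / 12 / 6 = -17 / 72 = -0.24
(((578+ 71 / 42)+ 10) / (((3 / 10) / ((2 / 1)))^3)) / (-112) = -6191750 / 3969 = -1560.03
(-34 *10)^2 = 115600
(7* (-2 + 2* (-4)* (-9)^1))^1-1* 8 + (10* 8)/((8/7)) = 552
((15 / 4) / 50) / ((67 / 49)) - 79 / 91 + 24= 5654777 / 243880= 23.19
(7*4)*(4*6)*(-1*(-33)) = 22176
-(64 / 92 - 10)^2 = -45796 / 529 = -86.57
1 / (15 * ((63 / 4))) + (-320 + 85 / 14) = -593317 / 1890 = -313.92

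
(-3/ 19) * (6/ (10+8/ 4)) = -3/ 38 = -0.08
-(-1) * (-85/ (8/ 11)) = -935/ 8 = -116.88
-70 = -70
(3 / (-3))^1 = -1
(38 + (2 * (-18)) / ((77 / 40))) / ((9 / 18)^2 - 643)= -5944 / 197967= -0.03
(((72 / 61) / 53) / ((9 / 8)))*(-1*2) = -128 / 3233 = -0.04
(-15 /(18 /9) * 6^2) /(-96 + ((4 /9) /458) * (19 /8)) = 445176 /158281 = 2.81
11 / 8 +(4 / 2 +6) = 75 / 8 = 9.38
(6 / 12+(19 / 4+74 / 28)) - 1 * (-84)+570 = 18533 / 28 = 661.89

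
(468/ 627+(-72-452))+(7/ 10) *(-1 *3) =-1097989/ 2090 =-525.35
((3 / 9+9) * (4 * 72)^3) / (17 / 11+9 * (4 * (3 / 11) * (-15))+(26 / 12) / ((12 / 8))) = -5518098432 / 3571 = -1545252.99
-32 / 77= -0.42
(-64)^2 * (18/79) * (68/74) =2506752/2923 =857.60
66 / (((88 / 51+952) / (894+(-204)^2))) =7154433 / 2432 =2941.79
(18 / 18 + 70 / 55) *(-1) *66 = -150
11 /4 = 2.75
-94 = -94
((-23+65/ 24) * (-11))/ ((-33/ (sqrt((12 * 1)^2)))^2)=974/ 33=29.52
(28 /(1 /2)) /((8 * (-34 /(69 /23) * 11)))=-21 /374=-0.06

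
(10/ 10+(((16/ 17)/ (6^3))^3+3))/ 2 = 193405162/ 96702579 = 2.00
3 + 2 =5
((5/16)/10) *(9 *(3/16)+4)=91/512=0.18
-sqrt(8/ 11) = -2*sqrt(22)/ 11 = -0.85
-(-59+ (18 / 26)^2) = 9890 / 169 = 58.52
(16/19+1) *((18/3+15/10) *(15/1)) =7875/38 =207.24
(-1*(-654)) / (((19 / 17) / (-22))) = -244596 / 19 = -12873.47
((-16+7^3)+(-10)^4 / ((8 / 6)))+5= 7832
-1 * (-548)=548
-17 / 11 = -1.55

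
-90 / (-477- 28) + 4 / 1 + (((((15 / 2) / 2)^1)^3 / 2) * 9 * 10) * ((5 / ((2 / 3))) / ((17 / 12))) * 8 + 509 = 693796383 / 6868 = 101018.69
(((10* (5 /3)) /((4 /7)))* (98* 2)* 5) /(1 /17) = 1457750 /3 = 485916.67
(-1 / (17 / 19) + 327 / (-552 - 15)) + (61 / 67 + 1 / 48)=-2628323 / 3444336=-0.76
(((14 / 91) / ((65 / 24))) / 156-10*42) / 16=-288356 / 10985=-26.25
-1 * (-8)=8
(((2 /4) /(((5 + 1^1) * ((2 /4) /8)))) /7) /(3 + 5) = 1 /42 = 0.02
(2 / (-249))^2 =4 / 62001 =0.00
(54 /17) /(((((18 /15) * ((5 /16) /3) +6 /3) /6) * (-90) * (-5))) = 0.02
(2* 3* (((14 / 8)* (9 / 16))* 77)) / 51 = 4851 / 544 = 8.92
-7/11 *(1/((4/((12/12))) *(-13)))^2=-7/29744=-0.00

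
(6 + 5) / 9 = 11 / 9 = 1.22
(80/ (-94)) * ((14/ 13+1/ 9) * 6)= -11120/ 1833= -6.07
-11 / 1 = -11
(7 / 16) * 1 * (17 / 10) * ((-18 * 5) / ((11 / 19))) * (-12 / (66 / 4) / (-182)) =-2907 / 6292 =-0.46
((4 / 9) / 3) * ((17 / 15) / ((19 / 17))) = 1156 / 7695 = 0.15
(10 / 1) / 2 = 5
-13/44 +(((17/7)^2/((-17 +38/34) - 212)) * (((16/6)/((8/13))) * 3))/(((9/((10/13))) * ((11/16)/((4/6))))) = -36458783/112756644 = -0.32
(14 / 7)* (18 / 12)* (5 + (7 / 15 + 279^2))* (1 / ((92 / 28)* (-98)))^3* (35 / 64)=-1167697 / 305245696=-0.00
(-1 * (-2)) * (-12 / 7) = -24 / 7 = -3.43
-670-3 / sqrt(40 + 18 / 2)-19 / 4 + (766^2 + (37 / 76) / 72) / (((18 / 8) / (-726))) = -679874262577 / 3591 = -189327280.03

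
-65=-65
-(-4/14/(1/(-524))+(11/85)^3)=-643612317/4298875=-149.72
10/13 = 0.77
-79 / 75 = -1.05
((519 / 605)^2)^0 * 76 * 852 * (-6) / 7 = -388512 / 7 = -55501.71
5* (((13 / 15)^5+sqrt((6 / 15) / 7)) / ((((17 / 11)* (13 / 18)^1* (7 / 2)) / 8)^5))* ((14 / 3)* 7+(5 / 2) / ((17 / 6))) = 181992972920203247616* sqrt(70) / 1054383327239848333+748942275391782912 / 253550076364375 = 4397.95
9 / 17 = 0.53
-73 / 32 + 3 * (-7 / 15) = -589 / 160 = -3.68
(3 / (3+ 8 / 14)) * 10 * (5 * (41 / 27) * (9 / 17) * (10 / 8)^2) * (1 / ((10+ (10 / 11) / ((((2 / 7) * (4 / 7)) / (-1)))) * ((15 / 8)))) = 12628 / 1989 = 6.35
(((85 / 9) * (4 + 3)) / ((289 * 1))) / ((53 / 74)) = 2590 / 8109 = 0.32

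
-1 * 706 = -706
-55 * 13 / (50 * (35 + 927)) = -11 / 740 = -0.01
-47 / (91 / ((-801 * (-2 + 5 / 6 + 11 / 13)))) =-313725 / 2366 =-132.60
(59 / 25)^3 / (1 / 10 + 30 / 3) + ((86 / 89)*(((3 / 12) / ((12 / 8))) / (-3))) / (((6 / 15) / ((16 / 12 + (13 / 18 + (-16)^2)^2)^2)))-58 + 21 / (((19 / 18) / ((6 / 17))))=-9994794308230026602805757 / 17144564190300000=-582971616.97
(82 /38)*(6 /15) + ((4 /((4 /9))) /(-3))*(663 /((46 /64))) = -6044674 /2185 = -2766.44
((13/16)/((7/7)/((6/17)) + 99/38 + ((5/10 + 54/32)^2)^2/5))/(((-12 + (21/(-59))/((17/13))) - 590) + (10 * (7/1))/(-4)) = -2029494272/15508995192985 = -0.00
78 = 78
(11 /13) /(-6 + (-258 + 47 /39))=-33 /10249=-0.00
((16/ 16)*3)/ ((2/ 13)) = 19.50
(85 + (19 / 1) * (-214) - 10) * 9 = -35919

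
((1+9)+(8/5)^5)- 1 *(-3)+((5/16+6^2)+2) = 3089913/50000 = 61.80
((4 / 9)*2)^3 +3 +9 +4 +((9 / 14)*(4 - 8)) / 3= 80858 / 5103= 15.85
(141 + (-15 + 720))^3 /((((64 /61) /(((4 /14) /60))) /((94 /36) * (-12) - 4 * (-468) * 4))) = 1147557383991 /56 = 20492096142.70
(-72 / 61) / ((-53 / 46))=3312 / 3233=1.02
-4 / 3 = -1.33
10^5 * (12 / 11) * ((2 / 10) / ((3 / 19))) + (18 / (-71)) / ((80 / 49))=138181.66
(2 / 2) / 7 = 1 / 7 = 0.14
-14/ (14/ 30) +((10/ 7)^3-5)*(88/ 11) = -16010/ 343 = -46.68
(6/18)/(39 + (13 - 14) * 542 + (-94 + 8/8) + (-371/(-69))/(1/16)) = -23/35188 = -0.00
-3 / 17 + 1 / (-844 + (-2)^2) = -2537 / 14280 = -0.18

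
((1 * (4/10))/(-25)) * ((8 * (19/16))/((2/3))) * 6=-171/125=-1.37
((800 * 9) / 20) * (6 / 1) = 2160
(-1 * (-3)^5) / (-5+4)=-243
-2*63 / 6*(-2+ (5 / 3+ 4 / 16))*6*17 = 357 / 2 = 178.50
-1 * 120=-120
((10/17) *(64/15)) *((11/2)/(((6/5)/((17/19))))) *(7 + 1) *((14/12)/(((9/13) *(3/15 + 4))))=457600/13851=33.04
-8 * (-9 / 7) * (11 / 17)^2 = 8712 / 2023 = 4.31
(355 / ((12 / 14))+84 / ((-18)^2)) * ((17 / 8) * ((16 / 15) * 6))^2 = 51740248 / 675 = 76652.22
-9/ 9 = -1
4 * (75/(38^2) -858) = -1238877/361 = -3431.79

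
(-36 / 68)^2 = 81 / 289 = 0.28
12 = 12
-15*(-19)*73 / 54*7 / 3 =48545 / 54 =898.98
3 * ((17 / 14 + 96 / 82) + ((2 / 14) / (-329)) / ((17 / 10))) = 22967991 / 3210382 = 7.15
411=411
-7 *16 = -112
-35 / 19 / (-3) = 0.61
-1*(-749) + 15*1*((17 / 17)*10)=899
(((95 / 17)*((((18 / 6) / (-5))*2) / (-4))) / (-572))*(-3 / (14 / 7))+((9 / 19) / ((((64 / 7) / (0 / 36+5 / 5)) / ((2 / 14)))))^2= 16000047 / 3594612736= 0.00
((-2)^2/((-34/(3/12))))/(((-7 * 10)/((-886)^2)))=196249/595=329.83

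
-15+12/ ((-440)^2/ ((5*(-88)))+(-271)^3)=-99514759/ 6634317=-15.00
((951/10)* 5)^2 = 904401/4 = 226100.25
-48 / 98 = -24 / 49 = -0.49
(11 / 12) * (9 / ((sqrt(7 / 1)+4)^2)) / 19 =253 / 2052 -22 * sqrt(7) / 513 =0.01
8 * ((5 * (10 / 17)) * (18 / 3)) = 2400 / 17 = 141.18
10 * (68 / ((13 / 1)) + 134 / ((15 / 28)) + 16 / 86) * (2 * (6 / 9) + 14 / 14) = 29999032 / 5031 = 5962.84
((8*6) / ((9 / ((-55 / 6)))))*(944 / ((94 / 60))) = -4153600 / 141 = -29458.16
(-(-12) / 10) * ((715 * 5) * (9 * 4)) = 154440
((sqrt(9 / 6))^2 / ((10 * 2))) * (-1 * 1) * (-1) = 3 / 40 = 0.08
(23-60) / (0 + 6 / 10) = -185 / 3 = -61.67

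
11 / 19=0.58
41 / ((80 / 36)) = 369 / 20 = 18.45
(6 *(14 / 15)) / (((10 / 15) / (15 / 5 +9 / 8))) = 693 / 20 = 34.65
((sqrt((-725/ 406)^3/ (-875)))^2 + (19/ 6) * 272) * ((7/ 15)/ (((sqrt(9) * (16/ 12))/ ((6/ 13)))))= 49633847/ 1070160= 46.38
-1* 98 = -98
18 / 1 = 18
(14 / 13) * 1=14 / 13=1.08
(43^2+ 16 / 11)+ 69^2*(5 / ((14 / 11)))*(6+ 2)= 11664105 / 77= 151481.88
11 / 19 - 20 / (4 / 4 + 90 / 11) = -3069 / 1919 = -1.60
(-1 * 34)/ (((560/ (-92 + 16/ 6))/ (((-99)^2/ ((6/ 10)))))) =1240371/ 14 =88597.93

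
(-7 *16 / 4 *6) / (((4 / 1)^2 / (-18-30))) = 504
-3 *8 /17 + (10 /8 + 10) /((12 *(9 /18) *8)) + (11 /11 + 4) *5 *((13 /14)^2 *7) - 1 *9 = 140.72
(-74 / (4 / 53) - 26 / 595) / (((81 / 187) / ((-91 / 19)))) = 2927353 / 270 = 10842.05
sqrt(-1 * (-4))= 2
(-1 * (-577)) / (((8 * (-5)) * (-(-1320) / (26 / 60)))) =-7501 / 1584000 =-0.00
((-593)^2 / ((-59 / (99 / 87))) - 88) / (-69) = 11754985 / 118059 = 99.57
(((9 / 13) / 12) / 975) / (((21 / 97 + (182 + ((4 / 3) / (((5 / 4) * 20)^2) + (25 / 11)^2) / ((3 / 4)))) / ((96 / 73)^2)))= 6084460800 / 11243933388522367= 0.00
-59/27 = -2.19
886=886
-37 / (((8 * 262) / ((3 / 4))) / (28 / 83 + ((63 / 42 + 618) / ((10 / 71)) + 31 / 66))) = -8916678137 / 153091840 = -58.24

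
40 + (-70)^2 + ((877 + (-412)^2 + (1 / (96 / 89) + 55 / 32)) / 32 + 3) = 10274.99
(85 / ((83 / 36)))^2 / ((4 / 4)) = 9363600 / 6889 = 1359.21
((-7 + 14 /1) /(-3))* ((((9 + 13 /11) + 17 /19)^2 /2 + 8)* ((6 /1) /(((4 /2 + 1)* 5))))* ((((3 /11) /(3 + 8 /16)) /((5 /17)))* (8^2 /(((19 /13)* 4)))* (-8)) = 342744253696 /228233225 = 1501.73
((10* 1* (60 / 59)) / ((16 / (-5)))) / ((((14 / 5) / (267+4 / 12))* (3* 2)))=-250625 / 4956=-50.57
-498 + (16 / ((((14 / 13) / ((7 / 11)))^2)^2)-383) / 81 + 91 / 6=-1156362263 / 2371842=-487.54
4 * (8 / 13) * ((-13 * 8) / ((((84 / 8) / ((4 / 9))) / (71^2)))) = -10323968 / 189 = -54624.17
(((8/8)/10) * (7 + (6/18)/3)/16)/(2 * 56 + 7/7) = 2/5085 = 0.00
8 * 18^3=46656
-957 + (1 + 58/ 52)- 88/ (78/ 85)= -81961/ 78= -1050.78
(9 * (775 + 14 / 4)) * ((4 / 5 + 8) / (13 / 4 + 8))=137016 / 25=5480.64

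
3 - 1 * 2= 1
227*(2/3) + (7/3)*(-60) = 34/3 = 11.33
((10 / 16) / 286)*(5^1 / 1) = 25 / 2288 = 0.01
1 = 1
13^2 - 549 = -380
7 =7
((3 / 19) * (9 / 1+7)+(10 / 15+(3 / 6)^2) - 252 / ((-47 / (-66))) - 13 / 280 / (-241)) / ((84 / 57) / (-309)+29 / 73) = -476330199237317 / 533503965400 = -892.83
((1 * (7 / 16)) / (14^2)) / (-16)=-1 / 7168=-0.00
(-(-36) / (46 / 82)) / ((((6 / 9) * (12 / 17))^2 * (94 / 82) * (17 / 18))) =2314737 / 8648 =267.66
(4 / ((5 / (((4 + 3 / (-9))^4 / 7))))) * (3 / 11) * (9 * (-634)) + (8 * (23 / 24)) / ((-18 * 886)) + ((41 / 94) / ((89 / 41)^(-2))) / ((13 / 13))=-103725965462701 / 3226838580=-32144.76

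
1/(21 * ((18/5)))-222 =-83911/378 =-221.99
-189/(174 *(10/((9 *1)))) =-567/580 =-0.98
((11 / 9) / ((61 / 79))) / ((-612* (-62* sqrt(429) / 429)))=869* sqrt(429) / 20831256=0.00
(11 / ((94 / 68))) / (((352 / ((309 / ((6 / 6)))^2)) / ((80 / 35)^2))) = 25970832 / 2303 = 11276.96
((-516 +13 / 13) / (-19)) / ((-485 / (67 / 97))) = -6901 / 178771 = -0.04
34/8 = 17/4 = 4.25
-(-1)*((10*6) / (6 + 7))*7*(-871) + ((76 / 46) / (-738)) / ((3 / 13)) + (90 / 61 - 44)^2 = -2494672347031 / 94740381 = -26331.67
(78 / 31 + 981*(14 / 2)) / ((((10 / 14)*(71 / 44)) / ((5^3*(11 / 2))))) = 9018644250 / 2201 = 4097521.24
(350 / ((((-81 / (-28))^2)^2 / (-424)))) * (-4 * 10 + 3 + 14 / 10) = 3247252234240 / 43046721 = 75435.53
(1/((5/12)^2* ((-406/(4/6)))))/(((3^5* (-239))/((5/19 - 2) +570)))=57584/622230525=0.00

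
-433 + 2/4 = -865/2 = -432.50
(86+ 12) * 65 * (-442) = -2815540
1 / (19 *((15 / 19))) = 1 / 15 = 0.07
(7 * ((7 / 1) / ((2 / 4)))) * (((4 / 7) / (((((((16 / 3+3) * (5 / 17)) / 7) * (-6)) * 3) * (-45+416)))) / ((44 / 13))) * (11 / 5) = -1547 / 99375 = -0.02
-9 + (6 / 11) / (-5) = -501 / 55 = -9.11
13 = 13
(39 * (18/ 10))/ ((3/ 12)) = 1404/ 5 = 280.80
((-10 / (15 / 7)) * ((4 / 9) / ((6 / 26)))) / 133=-0.07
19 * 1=19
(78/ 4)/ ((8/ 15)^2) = 8775/ 128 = 68.55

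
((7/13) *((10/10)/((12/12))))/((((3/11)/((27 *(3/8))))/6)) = 6237/52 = 119.94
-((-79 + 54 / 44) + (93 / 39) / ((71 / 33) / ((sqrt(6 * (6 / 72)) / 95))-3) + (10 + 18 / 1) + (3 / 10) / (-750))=1618890030701857 / 32525439017500-6900135 * sqrt(2) / 1182743237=49.76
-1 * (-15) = 15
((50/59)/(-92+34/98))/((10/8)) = -1960/264969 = -0.01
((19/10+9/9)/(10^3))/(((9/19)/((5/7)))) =551/126000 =0.00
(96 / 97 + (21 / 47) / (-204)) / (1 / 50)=7653425 / 155006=49.38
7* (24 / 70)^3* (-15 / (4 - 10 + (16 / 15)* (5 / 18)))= 69984 / 94325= 0.74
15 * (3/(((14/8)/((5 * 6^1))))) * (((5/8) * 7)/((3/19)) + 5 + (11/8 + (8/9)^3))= 5071750/189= 26834.66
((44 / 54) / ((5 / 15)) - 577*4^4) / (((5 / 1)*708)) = -664693 / 15930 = -41.73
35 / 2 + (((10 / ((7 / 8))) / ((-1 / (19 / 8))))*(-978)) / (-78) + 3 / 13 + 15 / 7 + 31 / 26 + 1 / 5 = -145174 / 455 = -319.06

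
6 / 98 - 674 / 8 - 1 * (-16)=-13365 / 196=-68.19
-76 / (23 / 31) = -2356 / 23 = -102.43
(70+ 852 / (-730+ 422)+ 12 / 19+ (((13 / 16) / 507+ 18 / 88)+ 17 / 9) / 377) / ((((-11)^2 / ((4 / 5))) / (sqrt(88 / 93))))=70076942281 * sqrt(2046) / 7261725981510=0.44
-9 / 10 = -0.90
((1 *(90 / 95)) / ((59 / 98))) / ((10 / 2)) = 1764 / 5605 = 0.31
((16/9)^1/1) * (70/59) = 1120/531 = 2.11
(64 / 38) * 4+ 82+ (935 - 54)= 18425 / 19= 969.74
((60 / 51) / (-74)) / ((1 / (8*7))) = -560 / 629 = -0.89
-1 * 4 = -4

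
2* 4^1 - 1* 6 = 2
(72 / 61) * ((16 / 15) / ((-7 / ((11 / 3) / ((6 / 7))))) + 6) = 5776 / 915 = 6.31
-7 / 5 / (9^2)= -7 / 405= -0.02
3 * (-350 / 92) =-11.41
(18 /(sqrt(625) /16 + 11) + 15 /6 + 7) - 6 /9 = 4127 /402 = 10.27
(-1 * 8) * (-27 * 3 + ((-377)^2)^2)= -161605220480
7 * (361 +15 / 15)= 2534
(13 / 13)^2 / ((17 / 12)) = 12 / 17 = 0.71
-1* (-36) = 36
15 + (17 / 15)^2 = 3664 / 225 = 16.28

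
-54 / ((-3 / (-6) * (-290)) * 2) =27 / 145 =0.19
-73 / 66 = -1.11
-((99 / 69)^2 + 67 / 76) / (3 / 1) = -118207 / 120612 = -0.98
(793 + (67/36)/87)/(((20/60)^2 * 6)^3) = 2483743/928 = 2676.45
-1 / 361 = -0.00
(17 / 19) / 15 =17 / 285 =0.06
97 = 97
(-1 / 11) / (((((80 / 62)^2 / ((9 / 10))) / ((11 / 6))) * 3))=-961 / 32000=-0.03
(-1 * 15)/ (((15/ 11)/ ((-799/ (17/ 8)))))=4136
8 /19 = 0.42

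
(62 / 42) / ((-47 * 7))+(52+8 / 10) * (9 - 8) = 1823821 / 34545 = 52.80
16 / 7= 2.29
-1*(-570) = 570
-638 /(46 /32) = -10208 /23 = -443.83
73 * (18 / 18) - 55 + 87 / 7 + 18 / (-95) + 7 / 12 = 245963 / 7980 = 30.82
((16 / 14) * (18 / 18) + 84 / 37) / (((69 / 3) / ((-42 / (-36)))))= 442 / 2553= 0.17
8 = 8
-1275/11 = -115.91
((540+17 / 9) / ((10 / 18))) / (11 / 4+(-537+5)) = -19508 / 10585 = -1.84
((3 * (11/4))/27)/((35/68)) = 0.59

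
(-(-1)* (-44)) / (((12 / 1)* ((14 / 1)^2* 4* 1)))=-11 / 2352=-0.00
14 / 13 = 1.08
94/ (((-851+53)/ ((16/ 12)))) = -188/ 1197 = -0.16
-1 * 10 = -10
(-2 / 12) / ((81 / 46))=-23 / 243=-0.09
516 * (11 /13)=436.62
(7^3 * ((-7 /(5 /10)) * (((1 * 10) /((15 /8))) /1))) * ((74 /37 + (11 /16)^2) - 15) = 2566669 /8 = 320833.62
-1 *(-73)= 73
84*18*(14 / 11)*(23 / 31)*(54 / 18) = 1460592 / 341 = 4283.26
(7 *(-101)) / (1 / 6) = -4242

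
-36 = -36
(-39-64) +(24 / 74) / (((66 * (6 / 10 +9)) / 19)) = -1006009 / 9768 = -102.99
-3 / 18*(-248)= 41.33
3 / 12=1 / 4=0.25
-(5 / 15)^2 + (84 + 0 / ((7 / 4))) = 755 / 9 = 83.89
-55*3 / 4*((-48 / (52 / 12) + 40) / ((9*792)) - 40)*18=2316365 / 78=29696.99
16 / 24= 2 / 3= 0.67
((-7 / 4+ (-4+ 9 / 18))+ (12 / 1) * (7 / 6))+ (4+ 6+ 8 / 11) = 857 / 44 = 19.48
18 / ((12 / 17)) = 51 / 2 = 25.50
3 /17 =0.18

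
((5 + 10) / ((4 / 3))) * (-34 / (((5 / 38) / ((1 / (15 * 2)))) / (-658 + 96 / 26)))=4121157 / 65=63402.42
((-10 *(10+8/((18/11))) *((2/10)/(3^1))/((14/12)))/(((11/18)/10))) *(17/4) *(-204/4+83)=-1457920/77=-18934.03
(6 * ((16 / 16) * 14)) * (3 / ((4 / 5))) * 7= 2205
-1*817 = -817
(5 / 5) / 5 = 1 / 5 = 0.20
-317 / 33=-9.61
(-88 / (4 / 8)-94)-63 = -333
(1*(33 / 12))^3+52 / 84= 28783 / 1344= 21.42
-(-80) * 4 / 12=80 / 3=26.67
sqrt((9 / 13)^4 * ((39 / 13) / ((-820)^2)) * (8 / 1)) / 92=0.00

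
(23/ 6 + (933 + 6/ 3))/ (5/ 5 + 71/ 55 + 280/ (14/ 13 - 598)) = 30052055/ 58317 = 515.32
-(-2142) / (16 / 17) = 18207 / 8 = 2275.88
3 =3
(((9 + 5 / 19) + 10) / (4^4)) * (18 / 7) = 1647 / 8512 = 0.19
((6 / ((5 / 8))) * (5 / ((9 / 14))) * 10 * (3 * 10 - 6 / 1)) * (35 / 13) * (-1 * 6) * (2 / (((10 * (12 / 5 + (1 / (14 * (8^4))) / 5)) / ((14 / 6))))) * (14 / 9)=-7049366732800 / 80511093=-87557.71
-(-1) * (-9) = -9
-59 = -59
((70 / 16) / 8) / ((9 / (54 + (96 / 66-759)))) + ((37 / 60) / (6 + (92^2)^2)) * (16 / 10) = -42.75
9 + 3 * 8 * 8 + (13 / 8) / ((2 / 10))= 209.12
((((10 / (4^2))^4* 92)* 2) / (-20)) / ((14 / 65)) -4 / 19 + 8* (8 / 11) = -5453291 / 5992448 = -0.91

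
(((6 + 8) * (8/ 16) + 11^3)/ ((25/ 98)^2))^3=2121899421750662711808/ 244140625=8691300031490.71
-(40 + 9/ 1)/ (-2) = 49/ 2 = 24.50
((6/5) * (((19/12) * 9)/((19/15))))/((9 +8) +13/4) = 2/3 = 0.67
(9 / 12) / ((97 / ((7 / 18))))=7 / 2328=0.00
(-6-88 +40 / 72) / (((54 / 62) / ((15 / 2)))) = -130355 / 162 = -804.66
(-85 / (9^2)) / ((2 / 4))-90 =-7460 / 81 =-92.10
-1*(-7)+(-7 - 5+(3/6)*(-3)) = -6.50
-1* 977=-977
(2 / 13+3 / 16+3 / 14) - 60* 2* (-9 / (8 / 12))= 2359529 / 1456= 1620.56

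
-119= -119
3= 3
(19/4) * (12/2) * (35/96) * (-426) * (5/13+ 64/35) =-4075329/416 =-9796.46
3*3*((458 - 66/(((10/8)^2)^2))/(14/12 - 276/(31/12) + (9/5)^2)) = -37.87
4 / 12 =1 / 3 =0.33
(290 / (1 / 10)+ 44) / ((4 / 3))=2208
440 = 440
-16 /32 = -1 /2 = -0.50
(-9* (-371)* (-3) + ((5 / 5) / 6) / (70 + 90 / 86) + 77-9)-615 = -193638077 / 18330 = -10564.00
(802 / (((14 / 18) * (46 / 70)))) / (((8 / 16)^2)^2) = 577440 / 23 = 25106.09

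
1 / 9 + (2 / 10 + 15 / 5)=149 / 45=3.31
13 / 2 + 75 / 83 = 1229 / 166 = 7.40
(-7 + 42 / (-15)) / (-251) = 49 / 1255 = 0.04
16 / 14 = 8 / 7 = 1.14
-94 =-94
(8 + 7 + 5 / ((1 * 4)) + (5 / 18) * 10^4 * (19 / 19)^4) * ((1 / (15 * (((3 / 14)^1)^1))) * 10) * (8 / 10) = 563276 / 81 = 6954.02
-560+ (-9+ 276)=-293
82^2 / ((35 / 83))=558092 / 35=15945.49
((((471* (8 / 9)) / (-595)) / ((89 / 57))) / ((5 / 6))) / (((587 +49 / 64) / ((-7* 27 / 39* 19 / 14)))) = 261167616 / 43160178425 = 0.01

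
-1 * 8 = -8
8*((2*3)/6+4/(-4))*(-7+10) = 0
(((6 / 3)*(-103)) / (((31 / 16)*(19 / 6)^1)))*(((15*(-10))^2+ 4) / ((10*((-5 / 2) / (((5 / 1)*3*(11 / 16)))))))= 917893152 / 2945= 311678.49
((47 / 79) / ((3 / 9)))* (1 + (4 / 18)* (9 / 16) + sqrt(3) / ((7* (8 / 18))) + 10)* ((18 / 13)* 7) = 11421* sqrt(3) / 2054 + 790587 / 4108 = 202.08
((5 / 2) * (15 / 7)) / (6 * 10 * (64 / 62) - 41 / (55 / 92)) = -127875 / 158648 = -0.81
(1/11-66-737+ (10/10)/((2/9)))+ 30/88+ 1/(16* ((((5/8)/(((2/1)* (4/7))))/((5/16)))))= -122897/154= -798.03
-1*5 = -5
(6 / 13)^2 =36 / 169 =0.21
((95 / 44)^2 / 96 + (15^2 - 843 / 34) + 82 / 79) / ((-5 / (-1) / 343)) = 13808.66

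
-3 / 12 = -1 / 4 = -0.25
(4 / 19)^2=16 / 361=0.04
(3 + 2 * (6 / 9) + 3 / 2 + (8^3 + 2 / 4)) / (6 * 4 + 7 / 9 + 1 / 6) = 20.78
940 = 940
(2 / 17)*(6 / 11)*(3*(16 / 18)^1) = 32 / 187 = 0.17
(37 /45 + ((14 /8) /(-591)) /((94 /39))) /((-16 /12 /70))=-19155983 /444432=-43.10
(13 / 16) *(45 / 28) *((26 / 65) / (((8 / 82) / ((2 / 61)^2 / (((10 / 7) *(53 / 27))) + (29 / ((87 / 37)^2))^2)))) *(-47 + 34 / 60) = -196019274228703601 / 28659939782400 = -6839.49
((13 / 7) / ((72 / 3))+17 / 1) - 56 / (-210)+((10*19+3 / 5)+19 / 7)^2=1099200059 / 29400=37387.76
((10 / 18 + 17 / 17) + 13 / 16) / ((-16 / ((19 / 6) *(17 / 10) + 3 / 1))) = -171523 / 138240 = -1.24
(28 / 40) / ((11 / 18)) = 1.15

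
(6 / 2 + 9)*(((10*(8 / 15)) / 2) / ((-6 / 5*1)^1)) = -80 / 3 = -26.67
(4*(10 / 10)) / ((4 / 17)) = 17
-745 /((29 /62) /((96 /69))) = -1478080 /667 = -2216.01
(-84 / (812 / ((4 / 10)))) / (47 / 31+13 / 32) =-5952 / 276515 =-0.02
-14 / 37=-0.38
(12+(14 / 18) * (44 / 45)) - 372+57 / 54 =-290129 / 810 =-358.18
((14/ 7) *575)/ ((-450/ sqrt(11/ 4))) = -4.24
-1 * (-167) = 167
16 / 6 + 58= 182 / 3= 60.67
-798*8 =-6384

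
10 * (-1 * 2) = -20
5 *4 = 20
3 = 3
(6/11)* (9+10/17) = 978/187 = 5.23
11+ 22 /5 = 77 /5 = 15.40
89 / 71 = 1.25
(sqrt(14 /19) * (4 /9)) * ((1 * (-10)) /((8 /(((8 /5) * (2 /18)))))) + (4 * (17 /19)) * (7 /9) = 476 /171- 8 * sqrt(266) /1539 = 2.70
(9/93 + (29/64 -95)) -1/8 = -187637/1984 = -94.58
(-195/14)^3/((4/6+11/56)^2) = -21354840/5887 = -3627.46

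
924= 924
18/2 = 9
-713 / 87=-8.20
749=749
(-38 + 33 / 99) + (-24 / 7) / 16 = -1591 / 42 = -37.88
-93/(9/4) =-124/3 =-41.33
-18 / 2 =-9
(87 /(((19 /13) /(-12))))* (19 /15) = -4524 /5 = -904.80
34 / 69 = 0.49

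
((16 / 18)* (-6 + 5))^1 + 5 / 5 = 1 / 9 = 0.11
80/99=0.81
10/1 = 10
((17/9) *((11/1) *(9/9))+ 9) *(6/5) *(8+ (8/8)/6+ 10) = 29212/45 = 649.16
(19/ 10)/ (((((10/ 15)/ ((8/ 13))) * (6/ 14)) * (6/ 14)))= 1862/ 195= 9.55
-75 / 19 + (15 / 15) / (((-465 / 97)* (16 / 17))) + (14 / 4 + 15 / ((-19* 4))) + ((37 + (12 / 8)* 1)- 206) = -23800271 / 141360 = -168.37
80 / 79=1.01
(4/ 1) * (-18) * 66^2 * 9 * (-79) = 222992352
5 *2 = 10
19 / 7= 2.71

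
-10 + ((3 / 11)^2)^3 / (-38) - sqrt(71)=-673193909 / 67319318 - sqrt(71)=-18.43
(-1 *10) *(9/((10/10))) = -90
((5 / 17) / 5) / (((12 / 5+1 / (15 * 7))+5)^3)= 1157625 / 8005486184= 0.00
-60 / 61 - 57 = -3537 / 61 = -57.98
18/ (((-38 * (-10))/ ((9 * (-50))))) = -405/ 19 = -21.32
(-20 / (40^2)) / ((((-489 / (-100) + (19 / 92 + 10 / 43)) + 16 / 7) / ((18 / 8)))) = -311535 / 84347552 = -0.00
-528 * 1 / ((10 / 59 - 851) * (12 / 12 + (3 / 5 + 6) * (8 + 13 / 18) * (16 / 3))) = 467280 / 231936113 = 0.00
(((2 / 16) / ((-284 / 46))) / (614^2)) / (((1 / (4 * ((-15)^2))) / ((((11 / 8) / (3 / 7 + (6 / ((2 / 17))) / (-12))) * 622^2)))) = 38540900475 / 5728077224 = 6.73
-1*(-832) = 832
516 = 516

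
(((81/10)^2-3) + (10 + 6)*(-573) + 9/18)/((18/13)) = -11836357/1800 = -6575.75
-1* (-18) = 18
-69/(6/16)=-184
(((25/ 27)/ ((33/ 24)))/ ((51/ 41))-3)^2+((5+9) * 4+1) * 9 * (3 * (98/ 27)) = 1282991859955/ 229431609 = 5592.04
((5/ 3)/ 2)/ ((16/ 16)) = 0.83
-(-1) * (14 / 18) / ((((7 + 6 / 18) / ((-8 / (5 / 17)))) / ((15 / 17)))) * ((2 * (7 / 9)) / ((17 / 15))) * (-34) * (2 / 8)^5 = 245 / 2112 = 0.12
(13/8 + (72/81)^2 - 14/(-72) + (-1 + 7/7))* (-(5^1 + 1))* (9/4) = -1691/48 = -35.23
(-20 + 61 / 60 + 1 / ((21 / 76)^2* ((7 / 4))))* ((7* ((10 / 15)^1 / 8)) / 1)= -709951 / 105840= -6.71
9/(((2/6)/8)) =216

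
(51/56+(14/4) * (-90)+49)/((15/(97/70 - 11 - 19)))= 5946907/11760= 505.69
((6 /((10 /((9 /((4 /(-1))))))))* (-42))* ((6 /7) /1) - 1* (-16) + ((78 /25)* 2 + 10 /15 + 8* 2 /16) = 5438 /75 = 72.51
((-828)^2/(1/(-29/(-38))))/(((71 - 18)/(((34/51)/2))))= 3313656/1007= 3290.62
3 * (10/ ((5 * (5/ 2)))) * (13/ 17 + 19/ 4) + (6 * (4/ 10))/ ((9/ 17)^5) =70.94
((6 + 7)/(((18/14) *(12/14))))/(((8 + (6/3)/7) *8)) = 4459/25056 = 0.18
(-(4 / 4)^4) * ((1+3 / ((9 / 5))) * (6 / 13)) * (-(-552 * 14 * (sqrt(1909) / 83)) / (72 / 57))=-97888 * sqrt(1909) / 1079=-3963.79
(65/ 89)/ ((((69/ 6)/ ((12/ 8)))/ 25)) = 4875/ 2047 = 2.38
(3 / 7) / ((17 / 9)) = 27 / 119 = 0.23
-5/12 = -0.42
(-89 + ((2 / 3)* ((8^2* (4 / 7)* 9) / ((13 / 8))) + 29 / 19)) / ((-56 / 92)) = -945645 / 12103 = -78.13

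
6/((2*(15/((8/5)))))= 0.32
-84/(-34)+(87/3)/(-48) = 1523/816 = 1.87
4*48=192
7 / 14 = 1 / 2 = 0.50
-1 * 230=-230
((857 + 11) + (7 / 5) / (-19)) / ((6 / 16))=659624 / 285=2314.47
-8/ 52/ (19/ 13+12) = -2/ 175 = -0.01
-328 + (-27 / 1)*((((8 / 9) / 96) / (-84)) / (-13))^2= -168967378945 / 515144448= -328.00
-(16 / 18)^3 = -512 / 729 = -0.70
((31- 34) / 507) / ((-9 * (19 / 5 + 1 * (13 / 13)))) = 5 / 36504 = 0.00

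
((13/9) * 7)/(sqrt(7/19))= 13 * sqrt(133)/9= 16.66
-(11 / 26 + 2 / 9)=-151 / 234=-0.65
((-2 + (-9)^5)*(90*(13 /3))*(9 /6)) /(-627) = 11514945 /209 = 55095.43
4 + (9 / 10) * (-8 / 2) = 2 / 5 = 0.40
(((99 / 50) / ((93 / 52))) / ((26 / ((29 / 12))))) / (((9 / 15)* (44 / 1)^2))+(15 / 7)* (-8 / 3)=-13094197 / 2291520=-5.71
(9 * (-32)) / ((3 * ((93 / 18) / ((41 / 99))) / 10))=-26240 / 341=-76.95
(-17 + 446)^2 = 184041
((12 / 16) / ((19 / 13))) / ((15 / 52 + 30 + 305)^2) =26364 / 5775605275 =0.00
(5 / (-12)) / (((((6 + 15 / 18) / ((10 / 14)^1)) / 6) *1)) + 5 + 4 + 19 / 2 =18.24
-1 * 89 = -89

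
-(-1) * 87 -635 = -548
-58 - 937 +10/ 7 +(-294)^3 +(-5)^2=-177892068/ 7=-25413152.57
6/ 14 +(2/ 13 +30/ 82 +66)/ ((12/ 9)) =750951/ 14924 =50.32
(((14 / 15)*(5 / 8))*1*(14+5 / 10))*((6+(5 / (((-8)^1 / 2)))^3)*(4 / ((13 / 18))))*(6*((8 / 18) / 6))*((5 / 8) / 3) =262885 / 14976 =17.55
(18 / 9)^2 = 4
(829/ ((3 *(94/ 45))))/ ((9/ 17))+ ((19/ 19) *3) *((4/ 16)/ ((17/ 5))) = 2397925/ 9588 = 250.10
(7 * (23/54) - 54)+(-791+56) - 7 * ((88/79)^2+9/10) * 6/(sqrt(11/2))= -42445/54 - 2805789 * sqrt(22)/343255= -824.36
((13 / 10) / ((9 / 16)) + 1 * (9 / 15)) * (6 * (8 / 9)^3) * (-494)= -6060.09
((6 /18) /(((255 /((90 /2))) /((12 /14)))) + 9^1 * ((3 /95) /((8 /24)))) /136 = 10209 /1537480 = 0.01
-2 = -2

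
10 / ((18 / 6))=10 / 3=3.33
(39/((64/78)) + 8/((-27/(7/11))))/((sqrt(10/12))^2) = 56.81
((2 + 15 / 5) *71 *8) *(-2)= -5680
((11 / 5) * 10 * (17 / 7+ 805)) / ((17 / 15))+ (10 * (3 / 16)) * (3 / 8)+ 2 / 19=2268151537 / 144704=15674.42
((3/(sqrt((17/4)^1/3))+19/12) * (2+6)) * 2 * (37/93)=2812/279+1184 * sqrt(51)/527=26.12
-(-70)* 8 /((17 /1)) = 560 /17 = 32.94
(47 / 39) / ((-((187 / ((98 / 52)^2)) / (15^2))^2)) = -4572207793125 / 207739918672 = -22.01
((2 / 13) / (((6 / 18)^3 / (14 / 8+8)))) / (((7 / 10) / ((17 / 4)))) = 6885 / 28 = 245.89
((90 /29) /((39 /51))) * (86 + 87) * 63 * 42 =700369740 /377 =1857744.67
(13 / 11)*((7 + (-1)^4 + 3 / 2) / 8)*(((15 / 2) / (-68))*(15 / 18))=-6175 / 47872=-0.13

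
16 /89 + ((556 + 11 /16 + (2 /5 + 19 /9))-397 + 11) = 11110087 /64080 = 173.38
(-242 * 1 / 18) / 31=-121 / 279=-0.43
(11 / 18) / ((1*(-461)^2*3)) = 11 / 11476134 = 0.00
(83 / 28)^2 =6889 / 784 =8.79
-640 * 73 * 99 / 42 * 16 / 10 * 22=-27134976 / 7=-3876425.14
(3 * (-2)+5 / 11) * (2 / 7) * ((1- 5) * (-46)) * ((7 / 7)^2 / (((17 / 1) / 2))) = -44896 / 1309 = -34.30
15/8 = 1.88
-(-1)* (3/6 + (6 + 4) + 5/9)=199/18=11.06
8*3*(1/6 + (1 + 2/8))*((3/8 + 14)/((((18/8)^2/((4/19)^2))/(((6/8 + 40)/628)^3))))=8466610385/7242210637632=0.00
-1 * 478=-478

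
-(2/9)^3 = -8/729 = -0.01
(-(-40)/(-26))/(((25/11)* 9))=-44/585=-0.08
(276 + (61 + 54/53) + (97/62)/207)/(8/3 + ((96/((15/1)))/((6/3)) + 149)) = 2.18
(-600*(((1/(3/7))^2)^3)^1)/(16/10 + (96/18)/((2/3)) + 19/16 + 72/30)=-376476800/51273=-7342.59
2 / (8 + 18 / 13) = 13 / 61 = 0.21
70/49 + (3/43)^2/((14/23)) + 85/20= 294405/51772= 5.69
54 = 54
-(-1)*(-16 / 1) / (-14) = 8 / 7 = 1.14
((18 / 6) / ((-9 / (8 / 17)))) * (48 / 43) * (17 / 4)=-32 / 43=-0.74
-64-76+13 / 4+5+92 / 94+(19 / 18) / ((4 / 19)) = -125.76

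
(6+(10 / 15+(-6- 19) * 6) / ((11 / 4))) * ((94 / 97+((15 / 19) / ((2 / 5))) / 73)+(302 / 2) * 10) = -324040921367 / 4439787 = -72985.69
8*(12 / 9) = 32 / 3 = 10.67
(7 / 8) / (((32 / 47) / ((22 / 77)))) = 47 / 128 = 0.37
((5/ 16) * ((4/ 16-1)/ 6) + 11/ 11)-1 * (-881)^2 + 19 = -99346053/ 128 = -776141.04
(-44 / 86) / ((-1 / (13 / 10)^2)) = 1859 / 2150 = 0.86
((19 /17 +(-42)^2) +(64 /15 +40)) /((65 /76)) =35065868 /16575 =2115.59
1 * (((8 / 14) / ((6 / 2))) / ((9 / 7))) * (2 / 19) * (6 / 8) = 2 / 171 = 0.01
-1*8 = -8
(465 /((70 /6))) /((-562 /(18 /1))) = -2511 /1967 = -1.28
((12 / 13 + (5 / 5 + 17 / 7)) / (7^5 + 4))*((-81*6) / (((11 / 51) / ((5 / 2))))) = -2230740 / 1529801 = -1.46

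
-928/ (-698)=464/ 349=1.33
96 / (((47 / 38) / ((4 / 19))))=768 / 47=16.34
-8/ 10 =-4/ 5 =-0.80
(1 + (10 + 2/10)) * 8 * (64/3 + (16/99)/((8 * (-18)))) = 1911.37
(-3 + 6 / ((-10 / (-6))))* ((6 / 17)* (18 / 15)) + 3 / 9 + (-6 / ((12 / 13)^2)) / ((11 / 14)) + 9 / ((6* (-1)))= -553969 / 56100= -9.87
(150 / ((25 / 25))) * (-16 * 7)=-16800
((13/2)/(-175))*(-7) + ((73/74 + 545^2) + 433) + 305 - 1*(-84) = 275509628/925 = 297848.25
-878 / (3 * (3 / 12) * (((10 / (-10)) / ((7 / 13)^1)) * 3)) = 24584 / 117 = 210.12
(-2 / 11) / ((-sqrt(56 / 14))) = 1 / 11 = 0.09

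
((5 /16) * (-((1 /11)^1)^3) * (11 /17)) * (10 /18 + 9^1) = -215 /148104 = -0.00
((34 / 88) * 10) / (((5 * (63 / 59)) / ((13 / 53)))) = 13039 / 73458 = 0.18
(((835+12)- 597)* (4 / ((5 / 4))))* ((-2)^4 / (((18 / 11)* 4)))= 17600 / 9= 1955.56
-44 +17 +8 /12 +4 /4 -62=-262 /3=-87.33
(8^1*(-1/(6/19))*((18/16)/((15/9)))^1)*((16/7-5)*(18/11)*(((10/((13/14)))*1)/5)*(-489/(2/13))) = -28597698/55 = -519958.15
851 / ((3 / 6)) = 1702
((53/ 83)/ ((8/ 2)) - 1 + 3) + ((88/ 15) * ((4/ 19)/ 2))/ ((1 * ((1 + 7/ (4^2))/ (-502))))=-464625889/ 2176260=-213.50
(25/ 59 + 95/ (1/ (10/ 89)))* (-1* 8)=-466200/ 5251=-88.78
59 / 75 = 0.79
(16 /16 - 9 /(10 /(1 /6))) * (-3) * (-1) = 51 /20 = 2.55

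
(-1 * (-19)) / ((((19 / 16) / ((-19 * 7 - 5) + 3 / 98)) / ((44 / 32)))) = -148731 / 49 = -3035.33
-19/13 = -1.46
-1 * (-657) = 657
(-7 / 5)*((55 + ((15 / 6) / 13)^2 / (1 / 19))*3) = -158151 / 676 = -233.95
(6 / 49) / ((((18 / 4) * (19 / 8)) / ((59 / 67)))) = 1888 / 187131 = 0.01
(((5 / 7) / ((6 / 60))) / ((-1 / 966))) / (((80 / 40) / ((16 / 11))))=-55200 / 11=-5018.18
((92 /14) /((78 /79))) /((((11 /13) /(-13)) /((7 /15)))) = -23621 /495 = -47.72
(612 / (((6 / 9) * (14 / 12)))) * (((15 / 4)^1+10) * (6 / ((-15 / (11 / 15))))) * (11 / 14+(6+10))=-2610333 / 49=-53272.10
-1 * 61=-61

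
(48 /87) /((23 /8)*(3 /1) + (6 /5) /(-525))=112000 /1750411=0.06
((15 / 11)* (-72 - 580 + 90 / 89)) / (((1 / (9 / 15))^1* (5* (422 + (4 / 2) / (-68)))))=-17729028 / 70228565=-0.25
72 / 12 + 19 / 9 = 73 / 9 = 8.11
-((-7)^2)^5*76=-21468118924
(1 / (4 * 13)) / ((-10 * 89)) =-1 / 46280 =-0.00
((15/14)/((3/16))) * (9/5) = 72/7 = 10.29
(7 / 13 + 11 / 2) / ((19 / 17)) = 2669 / 494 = 5.40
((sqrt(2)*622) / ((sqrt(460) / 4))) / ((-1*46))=-622*sqrt(230) / 2645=-3.57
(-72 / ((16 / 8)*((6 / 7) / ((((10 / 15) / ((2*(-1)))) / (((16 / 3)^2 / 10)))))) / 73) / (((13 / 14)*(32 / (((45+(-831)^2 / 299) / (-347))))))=-97022205 / 6301542208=-0.02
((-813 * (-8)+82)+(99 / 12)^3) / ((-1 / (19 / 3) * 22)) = -8691379 / 4224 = -2057.62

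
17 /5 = 3.40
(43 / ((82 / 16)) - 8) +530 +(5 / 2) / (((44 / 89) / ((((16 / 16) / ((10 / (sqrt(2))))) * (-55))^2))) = 548631 / 656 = 836.33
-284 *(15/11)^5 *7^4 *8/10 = -414244530000/161051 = -2572132.62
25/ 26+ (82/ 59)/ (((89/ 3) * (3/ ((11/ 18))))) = 1193201/ 1228734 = 0.97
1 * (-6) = -6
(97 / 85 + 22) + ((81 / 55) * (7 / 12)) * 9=23093 / 748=30.87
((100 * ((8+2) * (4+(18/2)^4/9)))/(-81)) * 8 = -5864000/81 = -72395.06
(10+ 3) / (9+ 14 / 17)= 221 / 167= 1.32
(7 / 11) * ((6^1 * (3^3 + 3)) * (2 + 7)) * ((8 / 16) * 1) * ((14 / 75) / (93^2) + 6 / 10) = 16347198 / 52855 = 309.28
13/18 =0.72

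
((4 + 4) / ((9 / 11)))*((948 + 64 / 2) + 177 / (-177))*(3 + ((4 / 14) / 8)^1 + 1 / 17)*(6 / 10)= 10575158 / 595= 17773.37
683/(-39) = -683/39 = -17.51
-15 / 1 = -15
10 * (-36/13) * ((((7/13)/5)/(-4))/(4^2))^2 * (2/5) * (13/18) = -49/2163200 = -0.00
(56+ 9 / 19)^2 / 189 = 1151329 / 68229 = 16.87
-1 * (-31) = 31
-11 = -11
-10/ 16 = -5/ 8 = -0.62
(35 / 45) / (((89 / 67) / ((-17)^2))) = 135541 / 801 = 169.21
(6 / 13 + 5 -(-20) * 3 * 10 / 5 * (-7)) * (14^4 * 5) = -2083875920 / 13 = -160298147.69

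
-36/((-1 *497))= 36/497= 0.07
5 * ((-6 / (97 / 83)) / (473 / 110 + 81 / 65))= -323700 / 69937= -4.63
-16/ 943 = -0.02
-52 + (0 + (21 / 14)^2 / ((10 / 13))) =-1963 / 40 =-49.08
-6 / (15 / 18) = -36 / 5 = -7.20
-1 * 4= -4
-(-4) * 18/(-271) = -72/271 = -0.27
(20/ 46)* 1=10/ 23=0.43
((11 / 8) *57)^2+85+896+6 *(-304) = 339177 / 64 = 5299.64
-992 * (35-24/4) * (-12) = 345216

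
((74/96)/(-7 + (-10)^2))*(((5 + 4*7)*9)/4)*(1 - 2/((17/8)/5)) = -76923/33728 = -2.28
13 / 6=2.17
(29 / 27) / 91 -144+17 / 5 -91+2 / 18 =-2843696 / 12285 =-231.48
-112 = -112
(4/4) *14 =14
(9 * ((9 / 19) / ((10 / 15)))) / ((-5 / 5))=-243 / 38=-6.39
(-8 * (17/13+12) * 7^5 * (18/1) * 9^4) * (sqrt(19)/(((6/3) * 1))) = -1373532175512 * sqrt(19)/13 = -460545226827.57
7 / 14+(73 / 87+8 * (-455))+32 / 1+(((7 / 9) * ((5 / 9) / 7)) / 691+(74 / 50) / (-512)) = -74933615084083 / 20776435200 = -3606.66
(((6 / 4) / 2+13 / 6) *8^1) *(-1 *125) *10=-87500 / 3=-29166.67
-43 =-43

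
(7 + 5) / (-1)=-12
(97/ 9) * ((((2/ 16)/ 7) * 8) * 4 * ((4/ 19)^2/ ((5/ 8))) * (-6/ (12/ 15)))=-24832/ 7581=-3.28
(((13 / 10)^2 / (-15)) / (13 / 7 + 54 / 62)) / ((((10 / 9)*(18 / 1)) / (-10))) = 0.02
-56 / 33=-1.70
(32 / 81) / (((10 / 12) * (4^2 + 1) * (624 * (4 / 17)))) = 1 / 5265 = 0.00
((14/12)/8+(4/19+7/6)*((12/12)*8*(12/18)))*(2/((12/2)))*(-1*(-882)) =1004255/456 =2202.31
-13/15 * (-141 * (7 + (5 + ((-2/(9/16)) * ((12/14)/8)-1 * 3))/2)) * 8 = 801632/105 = 7634.59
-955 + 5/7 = -954.29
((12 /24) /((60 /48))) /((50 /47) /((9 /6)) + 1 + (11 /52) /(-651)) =0.23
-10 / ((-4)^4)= -5 / 128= -0.04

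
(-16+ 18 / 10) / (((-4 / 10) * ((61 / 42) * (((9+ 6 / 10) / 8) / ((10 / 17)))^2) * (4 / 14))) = 2174375 / 105774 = 20.56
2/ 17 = 0.12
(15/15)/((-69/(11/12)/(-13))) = 143/828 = 0.17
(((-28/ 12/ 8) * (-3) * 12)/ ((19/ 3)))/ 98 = 9/ 532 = 0.02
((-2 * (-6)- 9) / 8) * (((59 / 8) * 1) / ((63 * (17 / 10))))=295 / 11424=0.03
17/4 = 4.25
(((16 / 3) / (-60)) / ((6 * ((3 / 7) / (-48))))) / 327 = 224 / 44145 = 0.01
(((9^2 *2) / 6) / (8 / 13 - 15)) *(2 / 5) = -702 / 935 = -0.75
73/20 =3.65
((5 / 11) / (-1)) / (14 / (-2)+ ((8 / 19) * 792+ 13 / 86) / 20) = -163400 / 3480213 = -0.05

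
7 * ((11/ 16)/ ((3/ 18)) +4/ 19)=4613/ 152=30.35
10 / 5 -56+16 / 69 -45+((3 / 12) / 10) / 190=-51793931 / 524400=-98.77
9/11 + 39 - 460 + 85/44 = -1673/4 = -418.25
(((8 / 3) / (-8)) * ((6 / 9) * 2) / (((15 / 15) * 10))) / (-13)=2 / 585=0.00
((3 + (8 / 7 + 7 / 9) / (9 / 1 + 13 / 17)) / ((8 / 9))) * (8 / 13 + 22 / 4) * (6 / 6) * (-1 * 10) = -26577645 / 120848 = -219.93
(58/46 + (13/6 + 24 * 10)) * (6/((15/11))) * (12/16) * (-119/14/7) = -897413/920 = -975.45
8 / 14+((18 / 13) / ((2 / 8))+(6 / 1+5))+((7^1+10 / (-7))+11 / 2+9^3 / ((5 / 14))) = 1883137 / 910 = 2069.38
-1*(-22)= 22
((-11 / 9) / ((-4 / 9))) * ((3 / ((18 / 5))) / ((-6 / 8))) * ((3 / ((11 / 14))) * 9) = -105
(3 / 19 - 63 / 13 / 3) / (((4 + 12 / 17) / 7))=-1071 / 494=-2.17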